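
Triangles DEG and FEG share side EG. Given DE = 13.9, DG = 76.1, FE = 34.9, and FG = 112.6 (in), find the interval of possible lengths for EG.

From triangle DEG: |13.9 − 76.1| < EG < 13.9 + 76.1, i.e. 62.2 < EG < 90.0.
From triangle FEG: 77.7 < EG < 147.5.
Both must hold, so EG lies in the intersection.

77.7 < EG < 90.0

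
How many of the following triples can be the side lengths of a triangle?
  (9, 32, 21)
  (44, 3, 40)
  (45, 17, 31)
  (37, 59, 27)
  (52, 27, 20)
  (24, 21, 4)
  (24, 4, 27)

4

(9,21,32): 9+21 ≤ 32 → not valid
(3,40,44): 3+40 ≤ 44 → not valid
(17,31,45): 17+31 > 45 → valid
(27,37,59): 27+37 > 59 → valid
(20,27,52): 20+27 ≤ 52 → not valid
(4,21,24): 4+21 > 24 → valid
(4,24,27): 4+24 > 27 → valid
4 of the 7 triples form a triangle.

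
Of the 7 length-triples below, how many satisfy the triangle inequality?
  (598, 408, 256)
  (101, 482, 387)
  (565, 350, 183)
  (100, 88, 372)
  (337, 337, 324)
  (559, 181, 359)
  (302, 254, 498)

(256,408,598): 256+408 > 598 → valid
(101,387,482): 101+387 > 482 → valid
(183,350,565): 183+350 ≤ 565 → not valid
(88,100,372): 88+100 ≤ 372 → not valid
(324,337,337): 324+337 > 337 → valid
(181,359,559): 181+359 ≤ 559 → not valid
(254,302,498): 254+302 > 498 → valid
4 of the 7 triples form a triangle.

4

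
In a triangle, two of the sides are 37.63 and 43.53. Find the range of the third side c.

By the triangle inequality, c must be less than 37.63 + 43.53 = 81.16 and greater than |37.63 − 43.53| = 5.90.

5.90 < c < 81.16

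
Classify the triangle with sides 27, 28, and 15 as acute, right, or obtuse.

Compare the square of the longest side to the sum of squares of the other two: 15² + 27² = 954 > 784 = 28².

acute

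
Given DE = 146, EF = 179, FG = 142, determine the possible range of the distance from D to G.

0 ≤ DG ≤ 467

The maximum is all hops collinear in one direction: 146 + 179 + 142 = 467.
The longest hop is 179; the others sum to 288. Since 179 ≤ 288, the path can fold back on itself completely, so the minimum distance is 0.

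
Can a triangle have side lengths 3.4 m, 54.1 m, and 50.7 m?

No

The two shorter sides sum to 54.1, exactly equal to the longest side 54.1.
That gives only a degenerate (flat) triangle — the inequality must be strict.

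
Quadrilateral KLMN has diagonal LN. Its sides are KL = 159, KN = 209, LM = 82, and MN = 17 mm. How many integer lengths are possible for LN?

33

From triangle KLN: 50 < LN < 368.
From triangle MLN: 65 < LN < 99.
Intersection: 65 < LN < 99, so integers 66 through 98: 33 values.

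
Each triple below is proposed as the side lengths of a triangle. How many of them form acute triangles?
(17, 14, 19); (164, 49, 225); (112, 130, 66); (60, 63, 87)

1

(17,14,19): 14²+17² = 485 > 361 = 19² → acute
(164,49,225): 49+164 ≤ 225, not a triangle
(112,130,66): 66²+112² = 16900 = 130² → right
(60,63,87): 60²+63² = 7569 = 87² → right
1 of the 4 is acute.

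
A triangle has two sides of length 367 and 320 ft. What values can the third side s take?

By the triangle inequality, s must be less than 367 + 320 = 687 and greater than |367 − 320| = 47.

47 < s < 687 (ft)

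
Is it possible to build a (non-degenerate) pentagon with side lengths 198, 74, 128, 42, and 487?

No

For a pentagon, each side must be shorter than the sum of the others.
Here the longest side is 487, but the remaining 4 sides sum to only 442.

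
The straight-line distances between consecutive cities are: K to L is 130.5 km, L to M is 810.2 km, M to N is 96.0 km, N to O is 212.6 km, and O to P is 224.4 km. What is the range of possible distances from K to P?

The maximum is all hops collinear in one direction: 130.5 + 810.2 + 96.0 + 212.6 + 224.4 = 1473.7.
The longest hop is 810.2; the others sum to 663.5. Folding the others back against it leaves at least 810.2 − 663.5 = 146.7.

146.7 ≤ KP ≤ 1473.7 km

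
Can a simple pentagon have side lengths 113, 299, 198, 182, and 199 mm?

Yes

A pentagon exists iff every side is shorter than the sum of the others — equivalently, the longest side is less than the sum of the rest.
Longest side 299 < 692 (sum of the remaining 4), so yes.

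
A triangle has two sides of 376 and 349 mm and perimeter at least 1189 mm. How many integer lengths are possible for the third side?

Triangle inequality: 27 < x < 725. Perimeter ≥ 1189 gives x ≥ 1189 − 376 − 349 = 464.
So 464 ≤ x < 725; integers 464 through 724: 261 values.

261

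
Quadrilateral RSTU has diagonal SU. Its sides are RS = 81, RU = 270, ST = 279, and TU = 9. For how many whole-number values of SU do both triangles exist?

17

From triangle RSU: 189 < SU < 351.
From triangle TSU: 270 < SU < 288.
Intersection: 270 < SU < 288, so integers 271 through 287: 17 values.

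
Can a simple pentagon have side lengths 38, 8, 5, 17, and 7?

For a pentagon, each side must be shorter than the sum of the others.
Here the longest side is 38, but the remaining 4 sides sum to only 37.

No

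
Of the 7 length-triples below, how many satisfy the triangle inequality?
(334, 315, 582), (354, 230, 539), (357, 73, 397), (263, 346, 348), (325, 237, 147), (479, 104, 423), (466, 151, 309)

(315,334,582): 315+334 > 582 → valid
(230,354,539): 230+354 > 539 → valid
(73,357,397): 73+357 > 397 → valid
(263,346,348): 263+346 > 348 → valid
(147,237,325): 147+237 > 325 → valid
(104,423,479): 104+423 > 479 → valid
(151,309,466): 151+309 ≤ 466 → not valid
6 of the 7 triples form a triangle.

6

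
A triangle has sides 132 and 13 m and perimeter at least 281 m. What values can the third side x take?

Triangle inequality alone gives 119 < x < 145.
The perimeter condition gives x ≥ 281 − 132 − 13 = 136.
Intersecting the two: 136 ≤ x < 145.

136 ≤ x < 145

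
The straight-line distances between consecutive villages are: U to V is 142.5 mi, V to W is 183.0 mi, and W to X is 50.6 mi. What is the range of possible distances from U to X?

0 ≤ UX ≤ 376.1 mi

The maximum is all hops collinear in one direction: 142.5 + 183.0 + 50.6 = 376.1.
The longest hop is 183.0; the others sum to 193.1. Since 183.0 ≤ 193.1, the path can fold back on itself completely, so the minimum distance is 0.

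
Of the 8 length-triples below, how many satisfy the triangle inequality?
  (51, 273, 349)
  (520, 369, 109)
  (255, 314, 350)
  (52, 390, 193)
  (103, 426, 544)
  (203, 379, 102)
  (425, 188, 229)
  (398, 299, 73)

1

(51,273,349): 51+273 ≤ 349 → not valid
(109,369,520): 109+369 ≤ 520 → not valid
(255,314,350): 255+314 > 350 → valid
(52,193,390): 52+193 ≤ 390 → not valid
(103,426,544): 103+426 ≤ 544 → not valid
(102,203,379): 102+203 ≤ 379 → not valid
(188,229,425): 188+229 ≤ 425 → not valid
(73,299,398): 73+299 ≤ 398 → not valid
1 of the 8 triples forms a triangle.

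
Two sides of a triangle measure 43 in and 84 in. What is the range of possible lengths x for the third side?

41 < x < 127 (in)

By the triangle inequality, x must be less than 43 + 84 = 127 and greater than |43 − 84| = 41.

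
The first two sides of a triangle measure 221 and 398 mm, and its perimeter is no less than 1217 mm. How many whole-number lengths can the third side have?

Triangle inequality: 177 < x < 619. Perimeter ≥ 1217 gives x ≥ 1217 − 221 − 398 = 598.
So 598 ≤ x < 619; integers 598 through 618: 21 values.

21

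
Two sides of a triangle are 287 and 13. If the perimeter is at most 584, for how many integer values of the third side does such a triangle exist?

Triangle inequality: 274 < x < 300. Perimeter ≤ 584 gives x ≤ 584 − 287 − 13 = 284.
So 274 < x ≤ 284; integers 275 through 284: 10 values.

10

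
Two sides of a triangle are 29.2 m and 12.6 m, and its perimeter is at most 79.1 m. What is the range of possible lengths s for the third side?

16.6 < s ≤ 37.3

Triangle inequality alone gives 16.6 < s < 41.8.
The perimeter condition gives s ≤ 79.1 − 29.2 − 12.6 = 37.3.
Intersecting the two: 16.6 < s ≤ 37.3.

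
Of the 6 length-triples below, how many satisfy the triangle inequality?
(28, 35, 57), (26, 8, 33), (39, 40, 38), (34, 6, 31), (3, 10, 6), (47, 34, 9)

(28,35,57): 28+35 > 57 → valid
(8,26,33): 8+26 > 33 → valid
(38,39,40): 38+39 > 40 → valid
(6,31,34): 6+31 > 34 → valid
(3,6,10): 3+6 ≤ 10 → not valid
(9,34,47): 9+34 ≤ 47 → not valid
4 of the 6 triples form a triangle.

4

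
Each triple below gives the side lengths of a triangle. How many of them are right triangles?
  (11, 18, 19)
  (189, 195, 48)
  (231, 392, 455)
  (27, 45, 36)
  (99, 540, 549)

(11,18,19): 11²+18² = 445 > 361 = 19² → acute
(189,195,48): 48²+189² = 38025 = 195² → right
(231,392,455): 231²+392² = 207025 = 455² → right
(27,45,36): 27²+36² = 2025 = 45² → right
(99,540,549): 99²+540² = 301401 = 549² → right
4 of the 5 are right.

4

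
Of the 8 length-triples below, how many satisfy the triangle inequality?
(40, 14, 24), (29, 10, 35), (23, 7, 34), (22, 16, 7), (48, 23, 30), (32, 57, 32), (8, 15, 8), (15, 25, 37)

6

(14,24,40): 14+24 ≤ 40 → not valid
(10,29,35): 10+29 > 35 → valid
(7,23,34): 7+23 ≤ 34 → not valid
(7,16,22): 7+16 > 22 → valid
(23,30,48): 23+30 > 48 → valid
(32,32,57): 32+32 > 57 → valid
(8,8,15): 8+8 > 15 → valid
(15,25,37): 15+25 > 37 → valid
6 of the 8 triples form a triangle.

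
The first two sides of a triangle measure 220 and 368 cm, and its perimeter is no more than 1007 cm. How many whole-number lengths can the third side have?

Triangle inequality: 148 < x < 588. Perimeter ≤ 1007 gives x ≤ 1007 − 220 − 368 = 419.
So 148 < x ≤ 419; integers 149 through 419: 271 values.

271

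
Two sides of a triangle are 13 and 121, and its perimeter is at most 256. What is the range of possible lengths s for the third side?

108 < s ≤ 122

Triangle inequality alone gives 108 < s < 134.
The perimeter condition gives s ≤ 256 − 13 − 121 = 122.
Intersecting the two: 108 < s ≤ 122.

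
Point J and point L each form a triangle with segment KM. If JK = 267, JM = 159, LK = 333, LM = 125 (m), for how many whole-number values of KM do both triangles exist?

From triangle JKM: 108 < KM < 426.
From triangle LKM: 208 < KM < 458.
Intersection: 208 < KM < 426, so integers 209 through 425: 217 values.

217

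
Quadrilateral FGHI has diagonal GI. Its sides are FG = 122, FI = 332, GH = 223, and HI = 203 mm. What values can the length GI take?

210 < GI < 426

From triangle FGI: |122 − 332| < GI < 122 + 332, i.e. 210 < GI < 454.
From triangle HGI: 20 < GI < 426.
Both must hold, so GI lies in the intersection.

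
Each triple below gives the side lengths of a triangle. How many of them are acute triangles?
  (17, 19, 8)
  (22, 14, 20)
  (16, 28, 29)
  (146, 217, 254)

3

(17,19,8): 8²+17² = 353 < 361 = 19² → obtuse
(22,14,20): 14²+20² = 596 > 484 = 22² → acute
(16,28,29): 16²+28² = 1040 > 841 = 29² → acute
(146,217,254): 146²+217² = 68405 > 64516 = 254² → acute
3 of the 4 are acute.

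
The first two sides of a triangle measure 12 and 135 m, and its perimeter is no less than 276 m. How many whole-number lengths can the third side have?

18

Triangle inequality: 123 < x < 147. Perimeter ≥ 276 gives x ≥ 276 − 12 − 135 = 129.
So 129 ≤ x < 147; integers 129 through 146: 18 values.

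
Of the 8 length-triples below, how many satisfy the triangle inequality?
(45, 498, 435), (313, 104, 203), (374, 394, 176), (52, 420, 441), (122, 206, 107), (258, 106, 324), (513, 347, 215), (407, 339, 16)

5

(45,435,498): 45+435 ≤ 498 → not valid
(104,203,313): 104+203 ≤ 313 → not valid
(176,374,394): 176+374 > 394 → valid
(52,420,441): 52+420 > 441 → valid
(107,122,206): 107+122 > 206 → valid
(106,258,324): 106+258 > 324 → valid
(215,347,513): 215+347 > 513 → valid
(16,339,407): 16+339 ≤ 407 → not valid
5 of the 8 triples form a triangle.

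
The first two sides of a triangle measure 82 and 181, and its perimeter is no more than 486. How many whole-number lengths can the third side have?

124

Triangle inequality: 99 < x < 263. Perimeter ≤ 486 gives x ≤ 486 − 82 − 181 = 223.
So 99 < x ≤ 223; integers 100 through 223: 124 values.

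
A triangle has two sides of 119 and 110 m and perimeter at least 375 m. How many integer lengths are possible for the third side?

Triangle inequality: 9 < x < 229. Perimeter ≥ 375 gives x ≥ 375 − 119 − 110 = 146.
So 146 ≤ x < 229; integers 146 through 228: 83 values.

83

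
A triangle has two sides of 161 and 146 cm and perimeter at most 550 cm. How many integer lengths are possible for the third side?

228

Triangle inequality: 15 < x < 307. Perimeter ≤ 550 gives x ≤ 550 − 161 − 146 = 243.
So 15 < x ≤ 243; integers 16 through 243: 228 values.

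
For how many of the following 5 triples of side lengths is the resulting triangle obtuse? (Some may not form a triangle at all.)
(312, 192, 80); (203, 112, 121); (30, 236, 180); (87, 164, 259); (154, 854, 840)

(312,192,80): 80+192 ≤ 312, not a triangle
(203,112,121): 112²+121² = 27185 < 41209 = 203² → obtuse
(30,236,180): 30+180 ≤ 236, not a triangle
(87,164,259): 87+164 ≤ 259, not a triangle
(154,854,840): 154²+840² = 729316 = 854² → right
1 of the 5 is obtuse.

1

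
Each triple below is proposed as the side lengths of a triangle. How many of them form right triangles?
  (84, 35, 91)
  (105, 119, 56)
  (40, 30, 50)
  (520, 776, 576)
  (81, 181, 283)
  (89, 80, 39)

5

(84,35,91): 35²+84² = 8281 = 91² → right
(105,119,56): 56²+105² = 14161 = 119² → right
(40,30,50): 30²+40² = 2500 = 50² → right
(520,776,576): 520²+576² = 602176 = 776² → right
(81,181,283): 81+181 ≤ 283, not a triangle
(89,80,39): 39²+80² = 7921 = 89² → right
5 of the 6 are right.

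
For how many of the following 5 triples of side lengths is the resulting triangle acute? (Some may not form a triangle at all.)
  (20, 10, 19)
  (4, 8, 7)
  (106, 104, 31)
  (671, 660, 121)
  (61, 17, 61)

(20,10,19): 10²+19² = 461 > 400 = 20² → acute
(4,8,7): 4²+7² = 65 > 64 = 8² → acute
(106,104,31): 31²+104² = 11777 > 11236 = 106² → acute
(671,660,121): 121²+660² = 450241 = 671² → right
(61,17,61): 17²+61² = 4010 > 3721 = 61² → acute
4 of the 5 are acute.

4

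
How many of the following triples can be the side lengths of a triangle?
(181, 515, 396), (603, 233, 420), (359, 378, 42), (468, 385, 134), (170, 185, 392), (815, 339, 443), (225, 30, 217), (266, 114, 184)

(181,396,515): 181+396 > 515 → valid
(233,420,603): 233+420 > 603 → valid
(42,359,378): 42+359 > 378 → valid
(134,385,468): 134+385 > 468 → valid
(170,185,392): 170+185 ≤ 392 → not valid
(339,443,815): 339+443 ≤ 815 → not valid
(30,217,225): 30+217 > 225 → valid
(114,184,266): 114+184 > 266 → valid
6 of the 8 triples form a triangle.

6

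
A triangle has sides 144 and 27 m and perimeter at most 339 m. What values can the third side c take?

Triangle inequality alone gives 117 < c < 171.
The perimeter condition gives c ≤ 339 − 144 − 27 = 168.
Intersecting the two: 117 < c ≤ 168.

117 < c ≤ 168 m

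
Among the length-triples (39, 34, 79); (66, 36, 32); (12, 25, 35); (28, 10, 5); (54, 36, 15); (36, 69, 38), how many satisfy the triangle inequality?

(34,39,79): 34+39 ≤ 79 → not valid
(32,36,66): 32+36 > 66 → valid
(12,25,35): 12+25 > 35 → valid
(5,10,28): 5+10 ≤ 28 → not valid
(15,36,54): 15+36 ≤ 54 → not valid
(36,38,69): 36+38 > 69 → valid
3 of the 6 triples form a triangle.

3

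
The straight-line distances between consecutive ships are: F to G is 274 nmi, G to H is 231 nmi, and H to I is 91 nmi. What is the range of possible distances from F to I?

The maximum is all hops collinear in one direction: 274 + 231 + 91 = 596.
The longest hop is 274; the others sum to 322. Since 274 ≤ 322, the path can fold back on itself completely, so the minimum distance is 0.

0 ≤ FI ≤ 596 nmi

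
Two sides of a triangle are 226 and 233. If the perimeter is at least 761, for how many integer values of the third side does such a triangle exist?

157

Triangle inequality: 7 < x < 459. Perimeter ≥ 761 gives x ≥ 761 − 226 − 233 = 302.
So 302 ≤ x < 459; integers 302 through 458: 157 values.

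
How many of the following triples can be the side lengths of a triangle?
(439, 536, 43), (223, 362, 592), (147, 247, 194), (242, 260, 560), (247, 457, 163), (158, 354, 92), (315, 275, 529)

2

(43,439,536): 43+439 ≤ 536 → not valid
(223,362,592): 223+362 ≤ 592 → not valid
(147,194,247): 147+194 > 247 → valid
(242,260,560): 242+260 ≤ 560 → not valid
(163,247,457): 163+247 ≤ 457 → not valid
(92,158,354): 92+158 ≤ 354 → not valid
(275,315,529): 275+315 > 529 → valid
2 of the 7 triples form a triangle.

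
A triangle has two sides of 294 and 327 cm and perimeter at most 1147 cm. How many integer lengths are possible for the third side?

493

Triangle inequality: 33 < x < 621. Perimeter ≤ 1147 gives x ≤ 1147 − 294 − 327 = 526.
So 33 < x ≤ 526; integers 34 through 526: 493 values.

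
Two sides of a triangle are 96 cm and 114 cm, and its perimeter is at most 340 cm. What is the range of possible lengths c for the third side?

Triangle inequality alone gives 18 < c < 210.
The perimeter condition gives c ≤ 340 − 96 − 114 = 130.
Intersecting the two: 18 < c ≤ 130.

18 < c ≤ 130 cm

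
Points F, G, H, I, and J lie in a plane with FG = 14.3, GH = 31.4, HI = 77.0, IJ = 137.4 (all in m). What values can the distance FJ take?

The maximum is all hops collinear in one direction: 14.3 + 31.4 + 77.0 + 137.4 = 260.1.
The longest hop is 137.4; the others sum to 122.7. Folding the others back against it leaves at least 137.4 − 122.7 = 14.7.

14.7 ≤ FJ ≤ 260.1 m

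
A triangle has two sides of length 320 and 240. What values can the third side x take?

By the triangle inequality, x must be less than 320 + 240 = 560 and greater than |320 − 240| = 80.

80 < x < 560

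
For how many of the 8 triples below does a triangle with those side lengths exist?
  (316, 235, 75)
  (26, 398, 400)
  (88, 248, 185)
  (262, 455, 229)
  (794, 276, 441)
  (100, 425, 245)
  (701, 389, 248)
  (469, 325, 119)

(75,235,316): 75+235 ≤ 316 → not valid
(26,398,400): 26+398 > 400 → valid
(88,185,248): 88+185 > 248 → valid
(229,262,455): 229+262 > 455 → valid
(276,441,794): 276+441 ≤ 794 → not valid
(100,245,425): 100+245 ≤ 425 → not valid
(248,389,701): 248+389 ≤ 701 → not valid
(119,325,469): 119+325 ≤ 469 → not valid
3 of the 8 triples form a triangle.

3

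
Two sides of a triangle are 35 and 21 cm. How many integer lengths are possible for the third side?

The third side lies in the open interval (14, 56).
Integers from 15 to 55 inclusive: 55 − 15 + 1 = 41.

41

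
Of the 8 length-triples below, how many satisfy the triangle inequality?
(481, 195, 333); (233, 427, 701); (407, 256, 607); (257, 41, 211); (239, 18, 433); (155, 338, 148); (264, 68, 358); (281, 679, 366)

2

(195,333,481): 195+333 > 481 → valid
(233,427,701): 233+427 ≤ 701 → not valid
(256,407,607): 256+407 > 607 → valid
(41,211,257): 41+211 ≤ 257 → not valid
(18,239,433): 18+239 ≤ 433 → not valid
(148,155,338): 148+155 ≤ 338 → not valid
(68,264,358): 68+264 ≤ 358 → not valid
(281,366,679): 281+366 ≤ 679 → not valid
2 of the 8 triples form a triangle.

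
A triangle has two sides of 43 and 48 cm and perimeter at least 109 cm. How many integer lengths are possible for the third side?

73

Triangle inequality: 5 < x < 91. Perimeter ≥ 109 gives x ≥ 109 − 43 − 48 = 18.
So 18 ≤ x < 91; integers 18 through 90: 73 values.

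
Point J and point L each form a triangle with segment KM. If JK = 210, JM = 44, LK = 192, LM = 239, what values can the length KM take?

166 < KM < 254

From triangle JKM: |210 − 44| < KM < 210 + 44, i.e. 166 < KM < 254.
From triangle LKM: 47 < KM < 431.
Both must hold, so KM lies in the intersection.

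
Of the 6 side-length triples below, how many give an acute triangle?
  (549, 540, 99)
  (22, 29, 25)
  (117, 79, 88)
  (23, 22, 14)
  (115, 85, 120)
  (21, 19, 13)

5

(549,540,99): 99²+540² = 301401 = 549² → right
(22,29,25): 22²+25² = 1109 > 841 = 29² → acute
(117,79,88): 79²+88² = 13985 > 13689 = 117² → acute
(23,22,14): 14²+22² = 680 > 529 = 23² → acute
(115,85,120): 85²+115² = 20450 > 14400 = 120² → acute
(21,19,13): 13²+19² = 530 > 441 = 21² → acute
5 of the 6 are acute.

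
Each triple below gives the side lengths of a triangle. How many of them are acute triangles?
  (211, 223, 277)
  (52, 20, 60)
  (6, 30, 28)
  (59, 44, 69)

2

(211,223,277): 211²+223² = 94250 > 76729 = 277² → acute
(52,20,60): 20²+52² = 3104 < 3600 = 60² → obtuse
(6,30,28): 6²+28² = 820 < 900 = 30² → obtuse
(59,44,69): 44²+59² = 5417 > 4761 = 69² → acute
2 of the 4 are acute.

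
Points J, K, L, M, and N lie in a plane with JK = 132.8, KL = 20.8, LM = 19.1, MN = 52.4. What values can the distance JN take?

The maximum is all hops collinear in one direction: 132.8 + 20.8 + 19.1 + 52.4 = 225.1.
The longest hop is 132.8; the others sum to 92.3. Folding the others back against it leaves at least 132.8 − 92.3 = 40.5.

40.5 ≤ JN ≤ 225.1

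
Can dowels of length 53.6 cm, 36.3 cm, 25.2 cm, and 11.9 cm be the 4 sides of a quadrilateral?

A quadrilateral exists iff every side is shorter than the sum of the others — equivalently, the longest side is less than the sum of the rest.
Longest side 53.6 < 73.4 (sum of the remaining 3), so yes.

Yes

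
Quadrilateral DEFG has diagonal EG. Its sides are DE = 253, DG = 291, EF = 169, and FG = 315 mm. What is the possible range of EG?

146 < EG < 484

From triangle DEG: |253 − 291| < EG < 253 + 291, i.e. 38 < EG < 544.
From triangle FEG: 146 < EG < 484.
Both must hold, so EG lies in the intersection.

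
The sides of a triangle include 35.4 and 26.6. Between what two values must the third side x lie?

8.8 < x < 62.0

By the triangle inequality, x must be less than 35.4 + 26.6 = 62.0 and greater than |35.4 − 26.6| = 8.8.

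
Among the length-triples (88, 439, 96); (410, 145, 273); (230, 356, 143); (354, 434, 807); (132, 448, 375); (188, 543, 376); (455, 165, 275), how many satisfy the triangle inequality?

4

(88,96,439): 88+96 ≤ 439 → not valid
(145,273,410): 145+273 > 410 → valid
(143,230,356): 143+230 > 356 → valid
(354,434,807): 354+434 ≤ 807 → not valid
(132,375,448): 132+375 > 448 → valid
(188,376,543): 188+376 > 543 → valid
(165,275,455): 165+275 ≤ 455 → not valid
4 of the 7 triples form a triangle.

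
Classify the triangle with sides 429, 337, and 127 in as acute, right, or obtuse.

Compare the square of the longest side to the sum of squares of the other two: 127² + 337² = 129698 < 184041 = 429².

obtuse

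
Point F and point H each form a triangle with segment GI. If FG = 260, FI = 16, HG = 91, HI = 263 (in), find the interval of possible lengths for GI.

From triangle FGI: |260 − 16| < GI < 260 + 16, i.e. 244 < GI < 276.
From triangle HGI: 172 < GI < 354.
Both must hold, so GI lies in the intersection.

244 < GI < 276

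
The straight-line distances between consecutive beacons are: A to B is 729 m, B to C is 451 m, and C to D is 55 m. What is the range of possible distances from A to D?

223 ≤ AD ≤ 1235 m

The maximum is all hops collinear in one direction: 729 + 451 + 55 = 1235.
The longest hop is 729; the others sum to 506. Folding the others back against it leaves at least 729 − 506 = 223.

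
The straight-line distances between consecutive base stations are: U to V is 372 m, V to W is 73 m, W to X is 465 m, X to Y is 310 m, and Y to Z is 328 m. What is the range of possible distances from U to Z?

The maximum is all hops collinear in one direction: 372 + 73 + 465 + 310 + 328 = 1548.
The longest hop is 465; the others sum to 1083. Since 465 ≤ 1083, the path can fold back on itself completely, so the minimum distance is 0.

0 ≤ UZ ≤ 1548 m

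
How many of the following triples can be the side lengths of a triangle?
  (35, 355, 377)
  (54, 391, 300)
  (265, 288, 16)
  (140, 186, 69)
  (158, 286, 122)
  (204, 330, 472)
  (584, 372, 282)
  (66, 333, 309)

(35,355,377): 35+355 > 377 → valid
(54,300,391): 54+300 ≤ 391 → not valid
(16,265,288): 16+265 ≤ 288 → not valid
(69,140,186): 69+140 > 186 → valid
(122,158,286): 122+158 ≤ 286 → not valid
(204,330,472): 204+330 > 472 → valid
(282,372,584): 282+372 > 584 → valid
(66,309,333): 66+309 > 333 → valid
5 of the 8 triples form a triangle.

5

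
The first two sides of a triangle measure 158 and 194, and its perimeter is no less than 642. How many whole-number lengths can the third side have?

62

Triangle inequality: 36 < x < 352. Perimeter ≥ 642 gives x ≥ 642 − 158 − 194 = 290.
So 290 ≤ x < 352; integers 290 through 351: 62 values.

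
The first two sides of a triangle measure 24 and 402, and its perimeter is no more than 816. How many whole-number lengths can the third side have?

12

Triangle inequality: 378 < x < 426. Perimeter ≤ 816 gives x ≤ 816 − 24 − 402 = 390.
So 378 < x ≤ 390; integers 379 through 390: 12 values.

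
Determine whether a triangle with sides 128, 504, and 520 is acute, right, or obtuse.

right

Compare the square of the longest side to the sum of squares of the other two: 128² + 504² = 270400 = 520².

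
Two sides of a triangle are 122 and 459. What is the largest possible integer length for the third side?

580

The third side must be strictly less than 122 + 459 = 581.
The largest integer below 581 is 580.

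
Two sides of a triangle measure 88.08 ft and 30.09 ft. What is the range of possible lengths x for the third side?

57.99 < x < 118.17 (ft)

By the triangle inequality, x must be less than 88.08 + 30.09 = 118.17 and greater than |88.08 − 30.09| = 57.99.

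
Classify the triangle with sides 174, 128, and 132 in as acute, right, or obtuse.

Compare the square of the longest side to the sum of squares of the other two: 128² + 132² = 33808 > 30276 = 174².

acute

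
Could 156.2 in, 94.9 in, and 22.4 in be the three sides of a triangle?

No

The longest side is 156.2, but the other two sum to only 117.3.
117.3 < 156.2, so the triangle inequality fails.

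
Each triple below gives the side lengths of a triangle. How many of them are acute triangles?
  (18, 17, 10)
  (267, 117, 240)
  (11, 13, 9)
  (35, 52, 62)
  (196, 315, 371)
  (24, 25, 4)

(18,17,10): 10²+17² = 389 > 324 = 18² → acute
(267,117,240): 117²+240² = 71289 = 267² → right
(11,13,9): 9²+11² = 202 > 169 = 13² → acute
(35,52,62): 35²+52² = 3929 > 3844 = 62² → acute
(196,315,371): 196²+315² = 137641 = 371² → right
(24,25,4): 4²+24² = 592 < 625 = 25² → obtuse
3 of the 6 are acute.

3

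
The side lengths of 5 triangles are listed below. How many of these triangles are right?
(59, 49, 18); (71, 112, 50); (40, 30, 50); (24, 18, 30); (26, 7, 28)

2

(59,49,18): 18²+49² = 2725 < 3481 = 59² → obtuse
(71,112,50): 50²+71² = 7541 < 12544 = 112² → obtuse
(40,30,50): 30²+40² = 2500 = 50² → right
(24,18,30): 18²+24² = 900 = 30² → right
(26,7,28): 7²+26² = 725 < 784 = 28² → obtuse
2 of the 5 are right.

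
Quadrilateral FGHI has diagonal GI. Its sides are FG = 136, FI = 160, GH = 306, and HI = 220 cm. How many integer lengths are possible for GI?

From triangle FGI: 24 < GI < 296.
From triangle HGI: 86 < GI < 526.
Intersection: 86 < GI < 296, so integers 87 through 295: 209 values.

209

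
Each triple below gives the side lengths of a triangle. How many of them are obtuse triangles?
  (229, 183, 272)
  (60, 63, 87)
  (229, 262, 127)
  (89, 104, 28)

2

(229,183,272): 183²+229² = 85930 > 73984 = 272² → acute
(60,63,87): 60²+63² = 7569 = 87² → right
(229,262,127): 127²+229² = 68570 < 68644 = 262² → obtuse
(89,104,28): 28²+89² = 8705 < 10816 = 104² → obtuse
2 of the 4 are obtuse.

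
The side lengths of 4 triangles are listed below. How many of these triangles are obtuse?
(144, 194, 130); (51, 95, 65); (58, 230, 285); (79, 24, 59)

(144,194,130): 130²+144² = 37636 = 194² → right
(51,95,65): 51²+65² = 6826 < 9025 = 95² → obtuse
(58,230,285): 58²+230² = 56264 < 81225 = 285² → obtuse
(79,24,59): 24²+59² = 4057 < 6241 = 79² → obtuse
3 of the 4 are obtuse.

3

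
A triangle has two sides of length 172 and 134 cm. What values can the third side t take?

By the triangle inequality, t must be less than 172 + 134 = 306 and greater than |172 − 134| = 38.

38 < t < 306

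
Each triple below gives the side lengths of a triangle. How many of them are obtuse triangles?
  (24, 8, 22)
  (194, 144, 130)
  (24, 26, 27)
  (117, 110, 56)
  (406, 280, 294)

1

(24,8,22): 8²+22² = 548 < 576 = 24² → obtuse
(194,144,130): 130²+144² = 37636 = 194² → right
(24,26,27): 24²+26² = 1252 > 729 = 27² → acute
(117,110,56): 56²+110² = 15236 > 13689 = 117² → acute
(406,280,294): 280²+294² = 164836 = 406² → right
1 of the 5 is obtuse.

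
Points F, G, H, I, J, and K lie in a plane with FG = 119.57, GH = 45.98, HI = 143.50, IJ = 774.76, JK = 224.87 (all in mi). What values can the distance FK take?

240.84 ≤ FK ≤ 1308.68 mi

The maximum is all hops collinear in one direction: 119.57 + 45.98 + 143.50 + 774.76 + 224.87 = 1308.68.
The longest hop is 774.76; the others sum to 533.92. Folding the others back against it leaves at least 774.76 − 533.92 = 240.84.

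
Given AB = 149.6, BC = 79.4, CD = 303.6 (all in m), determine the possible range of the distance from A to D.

74.6 ≤ AD ≤ 532.6 m

The maximum is all hops collinear in one direction: 149.6 + 79.4 + 303.6 = 532.6.
The longest hop is 303.6; the others sum to 229.0. Folding the others back against it leaves at least 303.6 − 229.0 = 74.6.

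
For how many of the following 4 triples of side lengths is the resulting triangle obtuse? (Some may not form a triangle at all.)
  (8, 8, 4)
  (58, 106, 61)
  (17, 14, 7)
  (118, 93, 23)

2

(8,8,4): 4²+8² = 80 > 64 = 8² → acute
(58,106,61): 58²+61² = 7085 < 11236 = 106² → obtuse
(17,14,7): 7²+14² = 245 < 289 = 17² → obtuse
(118,93,23): 23+93 ≤ 118, not a triangle
2 of the 4 are obtuse.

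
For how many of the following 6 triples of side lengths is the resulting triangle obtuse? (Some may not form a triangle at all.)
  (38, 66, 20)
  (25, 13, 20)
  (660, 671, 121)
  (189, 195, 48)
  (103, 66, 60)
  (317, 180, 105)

2

(38,66,20): 20+38 ≤ 66, not a triangle
(25,13,20): 13²+20² = 569 < 625 = 25² → obtuse
(660,671,121): 121²+660² = 450241 = 671² → right
(189,195,48): 48²+189² = 38025 = 195² → right
(103,66,60): 60²+66² = 7956 < 10609 = 103² → obtuse
(317,180,105): 105+180 ≤ 317, not a triangle
2 of the 6 are obtuse.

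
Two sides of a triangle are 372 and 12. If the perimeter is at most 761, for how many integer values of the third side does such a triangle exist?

17

Triangle inequality: 360 < x < 384. Perimeter ≤ 761 gives x ≤ 761 − 372 − 12 = 377.
So 360 < x ≤ 377; integers 361 through 377: 17 values.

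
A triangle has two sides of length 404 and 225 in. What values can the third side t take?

179 < t < 629

By the triangle inequality, t must be less than 404 + 225 = 629 and greater than |404 − 225| = 179.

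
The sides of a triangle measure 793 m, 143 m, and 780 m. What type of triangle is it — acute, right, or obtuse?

Compare the square of the longest side to the sum of squares of the other two: 143² + 780² = 628849 = 793².

right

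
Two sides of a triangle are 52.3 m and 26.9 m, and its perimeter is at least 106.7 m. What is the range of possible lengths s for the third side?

27.5 ≤ s < 79.2 m

Triangle inequality alone gives 25.4 < s < 79.2.
The perimeter condition gives s ≥ 106.7 − 52.3 − 26.9 = 27.5.
Intersecting the two: 27.5 ≤ s < 79.2.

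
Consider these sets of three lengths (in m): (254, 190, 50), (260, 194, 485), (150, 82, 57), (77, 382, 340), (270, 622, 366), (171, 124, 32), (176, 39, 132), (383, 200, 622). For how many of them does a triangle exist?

(50,190,254): 50+190 ≤ 254 → not valid
(194,260,485): 194+260 ≤ 485 → not valid
(57,82,150): 57+82 ≤ 150 → not valid
(77,340,382): 77+340 > 382 → valid
(270,366,622): 270+366 > 622 → valid
(32,124,171): 32+124 ≤ 171 → not valid
(39,132,176): 39+132 ≤ 176 → not valid
(200,383,622): 200+383 ≤ 622 → not valid
2 of the 8 triples form a triangle.

2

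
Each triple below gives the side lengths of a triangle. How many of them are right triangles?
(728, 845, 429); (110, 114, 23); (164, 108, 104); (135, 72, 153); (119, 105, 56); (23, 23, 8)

3

(728,845,429): 429²+728² = 714025 = 845² → right
(110,114,23): 23²+110² = 12629 < 12996 = 114² → obtuse
(164,108,104): 104²+108² = 22480 < 26896 = 164² → obtuse
(135,72,153): 72²+135² = 23409 = 153² → right
(119,105,56): 56²+105² = 14161 = 119² → right
(23,23,8): 8²+23² = 593 > 529 = 23² → acute
3 of the 6 are right.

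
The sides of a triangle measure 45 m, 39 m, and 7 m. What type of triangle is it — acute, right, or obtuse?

Compare the square of the longest side to the sum of squares of the other two: 7² + 39² = 1570 < 2025 = 45².

obtuse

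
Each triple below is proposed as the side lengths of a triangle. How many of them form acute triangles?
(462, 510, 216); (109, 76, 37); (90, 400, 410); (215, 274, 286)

1

(462,510,216): 216²+462² = 260100 = 510² → right
(109,76,37): 37²+76² = 7145 < 11881 = 109² → obtuse
(90,400,410): 90²+400² = 168100 = 410² → right
(215,274,286): 215²+274² = 121301 > 81796 = 286² → acute
1 of the 4 is acute.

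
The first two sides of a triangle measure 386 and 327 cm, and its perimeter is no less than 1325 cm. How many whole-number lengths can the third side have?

Triangle inequality: 59 < x < 713. Perimeter ≥ 1325 gives x ≥ 1325 − 386 − 327 = 612.
So 612 ≤ x < 713; integers 612 through 712: 101 values.

101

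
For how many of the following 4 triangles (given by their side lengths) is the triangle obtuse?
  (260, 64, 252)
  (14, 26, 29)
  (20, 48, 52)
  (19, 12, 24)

(260,64,252): 64²+252² = 67600 = 260² → right
(14,26,29): 14²+26² = 872 > 841 = 29² → acute
(20,48,52): 20²+48² = 2704 = 52² → right
(19,12,24): 12²+19² = 505 < 576 = 24² → obtuse
1 of the 4 is obtuse.

1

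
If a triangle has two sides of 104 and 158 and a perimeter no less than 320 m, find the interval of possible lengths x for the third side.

Triangle inequality alone gives 54 < x < 262.
The perimeter condition gives x ≥ 320 − 104 − 158 = 58.
Intersecting the two: 58 ≤ x < 262.

58 ≤ x < 262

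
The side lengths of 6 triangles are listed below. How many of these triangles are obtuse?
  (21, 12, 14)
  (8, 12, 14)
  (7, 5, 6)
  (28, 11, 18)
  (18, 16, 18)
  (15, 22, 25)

2

(21,12,14): 12²+14² = 340 < 441 = 21² → obtuse
(8,12,14): 8²+12² = 208 > 196 = 14² → acute
(7,5,6): 5²+6² = 61 > 49 = 7² → acute
(28,11,18): 11²+18² = 445 < 784 = 28² → obtuse
(18,16,18): 16²+18² = 580 > 324 = 18² → acute
(15,22,25): 15²+22² = 709 > 625 = 25² → acute
2 of the 6 are obtuse.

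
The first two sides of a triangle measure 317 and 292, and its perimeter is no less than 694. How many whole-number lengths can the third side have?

Triangle inequality: 25 < x < 609. Perimeter ≥ 694 gives x ≥ 694 − 317 − 292 = 85.
So 85 ≤ x < 609; integers 85 through 608: 524 values.

524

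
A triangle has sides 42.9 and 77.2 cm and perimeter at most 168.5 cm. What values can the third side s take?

34.3 < s ≤ 48.4 cm

Triangle inequality alone gives 34.3 < s < 120.1.
The perimeter condition gives s ≤ 168.5 − 42.9 − 77.2 = 48.4.
Intersecting the two: 34.3 < s ≤ 48.4.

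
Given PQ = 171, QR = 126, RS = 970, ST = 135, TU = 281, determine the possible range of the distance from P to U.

257 ≤ PU ≤ 1683

The maximum is all hops collinear in one direction: 171 + 126 + 970 + 135 + 281 = 1683.
The longest hop is 970; the others sum to 713. Folding the others back against it leaves at least 970 − 713 = 257.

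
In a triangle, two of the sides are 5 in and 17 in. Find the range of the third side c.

By the triangle inequality, c must be less than 5 + 17 = 22 and greater than |5 − 17| = 12.

12 < c < 22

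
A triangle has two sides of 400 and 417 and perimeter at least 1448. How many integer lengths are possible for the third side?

Triangle inequality: 17 < x < 817. Perimeter ≥ 1448 gives x ≥ 1448 − 400 − 417 = 631.
So 631 ≤ x < 817; integers 631 through 816: 186 values.

186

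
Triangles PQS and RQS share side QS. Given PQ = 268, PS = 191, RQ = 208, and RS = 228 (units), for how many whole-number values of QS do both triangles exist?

358

From triangle PQS: 77 < QS < 459.
From triangle RQS: 20 < QS < 436.
Intersection: 77 < QS < 436, so integers 78 through 435: 358 values.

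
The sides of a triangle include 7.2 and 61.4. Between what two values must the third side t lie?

54.2 < t < 68.6

By the triangle inequality, t must be less than 7.2 + 61.4 = 68.6 and greater than |7.2 − 61.4| = 54.2.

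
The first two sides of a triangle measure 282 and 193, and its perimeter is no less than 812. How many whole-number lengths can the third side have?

Triangle inequality: 89 < x < 475. Perimeter ≥ 812 gives x ≥ 812 − 282 − 193 = 337.
So 337 ≤ x < 475; integers 337 through 474: 138 values.

138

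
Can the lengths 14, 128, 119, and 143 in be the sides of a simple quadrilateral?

A quadrilateral exists iff every side is shorter than the sum of the others — equivalently, the longest side is less than the sum of the rest.
Longest side 143 < 261 (sum of the remaining 3), so yes.

Yes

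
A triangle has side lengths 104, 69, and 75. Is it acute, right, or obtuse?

Compare the square of the longest side to the sum of squares of the other two: 69² + 75² = 10386 < 10816 = 104².

obtuse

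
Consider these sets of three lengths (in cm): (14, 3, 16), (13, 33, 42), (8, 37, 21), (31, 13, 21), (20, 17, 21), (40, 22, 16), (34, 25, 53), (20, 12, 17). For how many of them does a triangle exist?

(3,14,16): 3+14 > 16 → valid
(13,33,42): 13+33 > 42 → valid
(8,21,37): 8+21 ≤ 37 → not valid
(13,21,31): 13+21 > 31 → valid
(17,20,21): 17+20 > 21 → valid
(16,22,40): 16+22 ≤ 40 → not valid
(25,34,53): 25+34 > 53 → valid
(12,17,20): 12+17 > 20 → valid
6 of the 8 triples form a triangle.

6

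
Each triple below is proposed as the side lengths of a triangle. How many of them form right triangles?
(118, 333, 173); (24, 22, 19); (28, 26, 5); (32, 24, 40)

(118,333,173): 118+173 ≤ 333, not a triangle
(24,22,19): 19²+22² = 845 > 576 = 24² → acute
(28,26,5): 5²+26² = 701 < 784 = 28² → obtuse
(32,24,40): 24²+32² = 1600 = 40² → right
1 of the 4 is right.

1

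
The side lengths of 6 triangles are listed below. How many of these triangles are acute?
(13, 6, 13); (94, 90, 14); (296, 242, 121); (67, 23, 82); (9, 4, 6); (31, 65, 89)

1

(13,6,13): 6²+13² = 205 > 169 = 13² → acute
(94,90,14): 14²+90² = 8296 < 8836 = 94² → obtuse
(296,242,121): 121²+242² = 73205 < 87616 = 296² → obtuse
(67,23,82): 23²+67² = 5018 < 6724 = 82² → obtuse
(9,4,6): 4²+6² = 52 < 81 = 9² → obtuse
(31,65,89): 31²+65² = 5186 < 7921 = 89² → obtuse
1 of the 6 is acute.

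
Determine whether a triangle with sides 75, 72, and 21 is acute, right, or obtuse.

right

Compare the square of the longest side to the sum of squares of the other two: 21² + 72² = 5625 = 75².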